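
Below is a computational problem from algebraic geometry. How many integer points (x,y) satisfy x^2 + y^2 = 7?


Systematically check integer values of x where x^2 <= 7.
For each valid x, check if 7 - x^2 is a perfect square.
Total integer solutions found: 0

0


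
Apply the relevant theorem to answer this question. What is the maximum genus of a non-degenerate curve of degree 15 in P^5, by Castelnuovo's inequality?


Castelnuovo's bound: write d - 1 = m(r-1) + epsilon with 0 <= epsilon < r-1.
d - 1 = 15 - 1 = 14
r - 1 = 5 - 1 = 4
14 = 3*4 + 2, so m = 3, epsilon = 2
pi(d, r) = m(m-1)(r-1)/2 + m*epsilon
= 3*2*4/2 + 3*2
= 24/2 + 6
= 12 + 6 = 18

18


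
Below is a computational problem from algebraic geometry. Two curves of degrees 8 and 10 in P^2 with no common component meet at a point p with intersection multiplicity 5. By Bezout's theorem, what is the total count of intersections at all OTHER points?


By Bezout's theorem, the total intersection number is d1 * d2.
Total = 8 * 10 = 80
Intersection multiplicity at p = 5
Remaining intersections = 80 - 5 = 75

75


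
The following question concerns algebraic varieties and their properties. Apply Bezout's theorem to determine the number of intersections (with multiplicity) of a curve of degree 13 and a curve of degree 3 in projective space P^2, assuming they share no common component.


Bezout's theorem states the intersection count equals the product of degrees.
Intersection count = 13 * 3 = 39

39


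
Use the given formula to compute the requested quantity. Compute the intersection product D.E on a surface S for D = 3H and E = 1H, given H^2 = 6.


Using bilinearity of the intersection pairing on a surface S:
(aH).(bH) = ab * (H.H)
We have H^2 = 6.
D.E = (3H).(1H) = 3*1*6
= 3*6
= 18

18


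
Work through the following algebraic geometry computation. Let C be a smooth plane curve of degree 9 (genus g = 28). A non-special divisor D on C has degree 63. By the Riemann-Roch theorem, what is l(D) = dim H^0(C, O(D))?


First, compute the genus of a smooth plane curve of degree 9:
g = (d-1)(d-2)/2 = (9-1)(9-2)/2 = 28
For a non-special divisor D (i.e., h^1(D) = 0), Riemann-Roch gives:
l(D) = deg(D) - g + 1
Since deg(D) = 63 >= 2g - 1 = 55, D is non-special.
l(D) = 63 - 28 + 1 = 36

36


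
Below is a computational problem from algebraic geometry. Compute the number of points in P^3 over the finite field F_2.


P^3(F_2) has (q^(n+1) - 1)/(q - 1) points.
= 2^3 + 2^2 + 2^1 + 2^0
= 8 + 4 + 2 + 1
= 15

15


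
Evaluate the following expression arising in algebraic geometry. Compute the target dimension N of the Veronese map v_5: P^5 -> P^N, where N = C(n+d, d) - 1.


The Veronese embedding v_d: P^n -> P^N maps each point to all
degree-d monomials in n+1 homogeneous coordinates.
N = C(n+d, d) - 1
N = C(5+5, 5) - 1
N = C(10, 5) - 1
C(10, 5) = 252
N = 252 - 1 = 251

251


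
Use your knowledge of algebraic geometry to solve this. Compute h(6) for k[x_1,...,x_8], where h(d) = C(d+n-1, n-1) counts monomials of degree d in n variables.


The Hilbert function for the polynomial ring in 8 variables is:
h(d) = C(d+n-1, n-1)
h(6) = C(6+8-1, 8-1) = C(13, 7)
= 13! / (7! * 6!)
= 1716

1716


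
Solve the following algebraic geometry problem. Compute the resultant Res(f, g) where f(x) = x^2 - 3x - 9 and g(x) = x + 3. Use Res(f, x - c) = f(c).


For Res(f, x - c), we evaluate f at x = c.
f(-3) = (-3)^2 - 3*(-3) - 9
= 9 + 9 - 9
= 18 - 9 = 9
Res(f, g) = 9

9


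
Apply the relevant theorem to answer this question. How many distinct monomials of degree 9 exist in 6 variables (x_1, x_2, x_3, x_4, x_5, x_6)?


The number of degree-9 monomials in 6 variables is C(d+n-1, n-1).
= C(9+6-1, 6-1) = C(14, 5)
= 2002

2002


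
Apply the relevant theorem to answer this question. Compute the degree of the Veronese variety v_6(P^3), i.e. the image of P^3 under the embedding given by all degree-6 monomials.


The Veronese variety v_6(P^3) has degree d^r.
d^r = 6^3 = 216

216


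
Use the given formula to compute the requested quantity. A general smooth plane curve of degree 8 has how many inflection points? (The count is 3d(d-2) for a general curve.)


For a general smooth plane curve C of degree d, the inflection points are
the intersection of C with its Hessian curve, which has degree 3(d-2).
By Bezout, the total intersection number is d * 3(d-2) = 8 * 18 = 144.
For a general curve every flex is ordinary, so each contributes
multiplicity 1 to C·Hess(C), and the number of distinct inflection
points is 3d(d-2).
Inflection points = 3*8*(8-2) = 3*8*6 = 144

144


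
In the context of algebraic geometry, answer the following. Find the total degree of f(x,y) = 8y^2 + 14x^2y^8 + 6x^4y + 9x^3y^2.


Examine each term for its total degree (sum of exponents).
  Term '8y^2' has total degree 0+2 = 2.
  Term '14x^2y^8' has total degree 2+8 = 10.
  Term '6x^4y' has total degree 4+1 = 5.
  Term '9x^3y^2' has total degree 3+2 = 5.
The maximum total degree among all terms is 10.

10


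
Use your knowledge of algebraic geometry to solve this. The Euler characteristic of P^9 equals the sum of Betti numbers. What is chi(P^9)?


The complex projective space P^9 has one cell in each even real dimension 0, 2, ..., 18.
The cohomology groups are H^{2k}(P^9) = Z for k = 0,...,9, and 0 otherwise.
Euler characteristic = sum of Betti numbers = 1 per even-dimensional cohomology group.
chi(P^9) = 9 + 1 = 10

10


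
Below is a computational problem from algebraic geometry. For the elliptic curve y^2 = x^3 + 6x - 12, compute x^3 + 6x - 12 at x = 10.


Compute x^3 + 6x - 12 at x = 10:
x^3 = 10^3 = 1000
6*x = 6*10 = 60
Sum: 1000 + 60 - 12 = 1048

1048


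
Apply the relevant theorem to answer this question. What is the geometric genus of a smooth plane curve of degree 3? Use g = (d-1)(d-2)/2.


Using the genus formula for smooth plane curves:
g = (d-1)(d-2)/2
g = (3-1)(3-2)/2
g = 2*1/2
g = 2/2 = 1

1


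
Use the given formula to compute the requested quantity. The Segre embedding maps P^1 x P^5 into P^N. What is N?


The Segre embedding maps P^m x P^n into P^N via
all products of coordinates from each factor.
N = (m+1)(n+1) - 1
N = (1+1)(5+1) - 1
N = 2*6 - 1
N = 12 - 1 = 11

11


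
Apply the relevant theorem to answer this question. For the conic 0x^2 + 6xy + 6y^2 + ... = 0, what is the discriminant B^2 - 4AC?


The discriminant of a conic Ax^2 + Bxy + Cy^2 + ... = 0 is B^2 - 4AC.
B^2 = 6^2 = 36
4AC = 4*0*6 = 0
Discriminant = 36 + 0 = 36

36


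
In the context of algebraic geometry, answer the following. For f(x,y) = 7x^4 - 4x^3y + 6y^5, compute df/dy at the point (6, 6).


df/dy = (-4)*x^3 + 5*6*y^4
At (6,6): (-4)*6^3 + 5*6*6^4
= -864 + 38880
= 38016

38016


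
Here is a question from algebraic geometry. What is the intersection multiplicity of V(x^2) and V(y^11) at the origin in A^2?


The intersection multiplicity of V(x^a) and V(y^b) at the origin is:
I(O; V(x^2), V(y^11)) = dim_k(k[x,y]/(x^2, y^11))
A basis for k[x,y]/(x^2, y^11) is the set of monomials x^i * y^j
where 0 <= i < 2 and 0 <= j < 11.
The number of such monomials is 2 * 11 = 22

22


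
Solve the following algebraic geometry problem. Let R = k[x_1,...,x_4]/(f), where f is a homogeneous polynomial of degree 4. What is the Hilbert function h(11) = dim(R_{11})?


For R = k[x_1,...,x_n]/(f) with f homogeneous of degree e:
The Hilbert series is (1 - t^e)/(1 - t)^n.
So h(d) = C(d+n-1, n-1) - C(d-e+n-1, n-1) for d >= e.
With n=4, e=4, d=11:
C(11+4-1, 4-1) = C(14, 3) = 364
C(11-4+4-1, 4-1) = C(10, 3) = 120
h(11) = 364 - 120 = 244

244


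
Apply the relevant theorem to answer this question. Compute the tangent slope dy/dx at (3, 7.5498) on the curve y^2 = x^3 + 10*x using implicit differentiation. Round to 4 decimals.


Using implicit differentiation of y^2 = x^3 + 10*x:
2y * dy/dx = 3x^2 + 10
dy/dx = (3x^2 + 10)/(2y)
Numerator: 3*3^2 + 10 = 37
Denominator: 2*7.5498 = 15.0996
dy/dx = 37/15.0996 = 2.4504

2.4504


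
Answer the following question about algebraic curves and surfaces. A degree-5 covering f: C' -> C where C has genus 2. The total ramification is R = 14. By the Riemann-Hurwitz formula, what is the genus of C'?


Riemann-Hurwitz formula: 2g' - 2 = d(2g - 2) + R
Given: d = 5, g = 2, R = 14
2g' - 2 = 5*(2*2 - 2) + 14
2g' - 2 = 5*2 + 14
2g' - 2 = 10 + 14 = 24
2g' = 26
g' = 13

13


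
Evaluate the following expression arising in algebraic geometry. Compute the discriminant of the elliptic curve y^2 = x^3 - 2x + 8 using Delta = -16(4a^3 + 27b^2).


Compute each component:
4a^3 = 4*(-2)^3 = 4*(-8) = -32
27b^2 = 27*8^2 = 27*64 = 1728
4a^3 + 27b^2 = -32 + 1728 = 1696
Delta = -16*1696 = -27136

-27136


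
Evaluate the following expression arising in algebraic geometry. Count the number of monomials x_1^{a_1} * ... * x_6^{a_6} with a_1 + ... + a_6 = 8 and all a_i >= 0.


The number of degree-8 monomials in 6 variables is C(d+n-1, n-1).
= C(8+6-1, 6-1) = C(13, 5)
= 1287

1287


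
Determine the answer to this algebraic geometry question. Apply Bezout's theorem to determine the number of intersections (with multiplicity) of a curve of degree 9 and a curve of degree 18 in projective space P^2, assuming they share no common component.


Bezout's theorem states the intersection count equals the product of degrees.
Intersection count = 9 * 18 = 162

162


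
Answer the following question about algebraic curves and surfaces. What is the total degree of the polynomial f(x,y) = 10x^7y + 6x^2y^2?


Examine each term for its total degree (sum of exponents).
  Term '10x^7y' has total degree 7+1 = 8.
  Term '6x^2y^2' has total degree 2+2 = 4.
The maximum total degree among all terms is 8.

8


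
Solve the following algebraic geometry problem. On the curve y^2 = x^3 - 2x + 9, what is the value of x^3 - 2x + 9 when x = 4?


Compute x^3 - 2x + 9 at x = 4:
x^3 = 4^3 = 64
(-2)*x = (-2)*4 = -8
Sum: 64 - 8 + 9 = 65

65


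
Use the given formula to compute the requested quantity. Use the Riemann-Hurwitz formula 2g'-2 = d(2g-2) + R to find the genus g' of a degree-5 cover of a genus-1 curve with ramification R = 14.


Riemann-Hurwitz formula: 2g' - 2 = d(2g - 2) + R
Given: d = 5, g = 1, R = 14
2g' - 2 = 5*(2*1 - 2) + 14
2g' - 2 = 5*0 + 14
2g' - 2 = 0 + 14 = 14
2g' = 16
g' = 8

8


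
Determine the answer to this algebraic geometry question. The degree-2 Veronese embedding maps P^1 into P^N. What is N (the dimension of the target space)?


The Veronese embedding v_d: P^n -> P^N maps each point to all
degree-d monomials in n+1 homogeneous coordinates.
N = C(n+d, d) - 1
N = C(1+2, 2) - 1
N = C(3, 2) - 1
C(3, 2) = 3
N = 3 - 1 = 2

2


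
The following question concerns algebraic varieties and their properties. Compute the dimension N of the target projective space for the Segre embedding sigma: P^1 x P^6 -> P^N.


The Segre embedding maps P^m x P^n into P^N via
all products of coordinates from each factor.
N = (m+1)(n+1) - 1
N = (1+1)(6+1) - 1
N = 2*7 - 1
N = 14 - 1 = 13

13


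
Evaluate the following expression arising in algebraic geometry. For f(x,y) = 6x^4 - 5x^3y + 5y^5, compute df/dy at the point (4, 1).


df/dy = (-5)*x^3 + 5*5*y^4
At (4,1): (-5)*4^3 + 5*5*1^4
= -320 + 25
= -295

-295


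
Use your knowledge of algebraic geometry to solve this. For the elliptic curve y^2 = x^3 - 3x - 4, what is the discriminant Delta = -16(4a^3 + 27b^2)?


Compute each component:
4a^3 = 4*(-3)^3 = 4*(-27) = -108
27b^2 = 27*(-4)^2 = 27*16 = 432
4a^3 + 27b^2 = -108 + 432 = 324
Delta = -16*324 = -5184

-5184


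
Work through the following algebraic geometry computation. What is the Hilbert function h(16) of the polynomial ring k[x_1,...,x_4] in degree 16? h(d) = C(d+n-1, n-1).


The Hilbert function for the polynomial ring in 4 variables is:
h(d) = C(d+n-1, n-1)
h(16) = C(16+4-1, 4-1) = C(19, 3)
= 19! / (3! * 16!)
= 969

969


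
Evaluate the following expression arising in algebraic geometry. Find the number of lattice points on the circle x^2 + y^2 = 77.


Systematically check integer values of x where x^2 <= 77.
For each valid x, check if 77 - x^2 is a perfect square.
Total integer solutions found: 0

0


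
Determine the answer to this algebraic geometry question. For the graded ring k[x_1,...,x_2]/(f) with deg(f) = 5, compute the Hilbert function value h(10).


For R = k[x_1,...,x_n]/(f) with f homogeneous of degree e:
The Hilbert series is (1 - t^e)/(1 - t)^n.
So h(d) = C(d+n-1, n-1) - C(d-e+n-1, n-1) for d >= e.
With n=2, e=5, d=10:
C(10+2-1, 2-1) = C(11, 1) = 11
C(10-5+2-1, 2-1) = C(6, 1) = 6
h(10) = 11 - 6 = 5

5


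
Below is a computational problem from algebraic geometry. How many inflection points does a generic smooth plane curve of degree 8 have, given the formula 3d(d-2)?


For a general smooth plane curve C of degree d, the inflection points are
the intersection of C with its Hessian curve, which has degree 3(d-2).
By Bezout, the total intersection number is d * 3(d-2) = 8 * 18 = 144.
For a general curve every flex is ordinary, so each contributes
multiplicity 1 to C·Hess(C), and the number of distinct inflection
points is 3d(d-2).
Inflection points = 3*8*(8-2) = 3*8*6 = 144

144


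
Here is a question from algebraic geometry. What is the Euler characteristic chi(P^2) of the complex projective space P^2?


The complex projective space P^2 has one cell in each even real dimension 0, 2, ..., 4.
The cohomology groups are H^{2k}(P^2) = Z for k = 0,...,2, and 0 otherwise.
Euler characteristic = sum of Betti numbers = 1 per even-dimensional cohomology group.
chi(P^2) = 2 + 1 = 3

3


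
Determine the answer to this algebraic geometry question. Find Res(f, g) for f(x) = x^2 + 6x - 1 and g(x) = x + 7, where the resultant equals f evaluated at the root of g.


For Res(f, x - c), we evaluate f at x = c.
f(-7) = (-7)^2 + 6*(-7) - 1
= 49 - 42 - 1
= 7 - 1 = 6
Res(f, g) = 6

6


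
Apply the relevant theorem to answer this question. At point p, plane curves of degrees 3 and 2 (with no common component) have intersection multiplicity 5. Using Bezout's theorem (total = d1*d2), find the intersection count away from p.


By Bezout's theorem, the total intersection number is d1 * d2.
Total = 3 * 2 = 6
Intersection multiplicity at p = 5
Remaining intersections = 6 - 5 = 1

1


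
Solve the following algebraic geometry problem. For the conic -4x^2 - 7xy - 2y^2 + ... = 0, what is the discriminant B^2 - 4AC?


The discriminant of a conic Ax^2 + Bxy + Cy^2 + ... = 0 is B^2 - 4AC.
B^2 = (-7)^2 = 49
4AC = 4*(-4)*(-2) = 32
Discriminant = 49 - 32 = 17

17


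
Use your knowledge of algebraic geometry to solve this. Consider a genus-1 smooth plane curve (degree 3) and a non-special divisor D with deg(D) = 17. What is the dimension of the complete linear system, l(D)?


First, compute the genus of a smooth plane curve of degree 3:
g = (d-1)(d-2)/2 = (3-1)(3-2)/2 = 1
For a non-special divisor D (i.e., h^1(D) = 0), Riemann-Roch gives:
l(D) = deg(D) - g + 1
Since deg(D) = 17 >= 2g - 1 = 1, D is non-special.
l(D) = 17 - 1 + 1 = 17

17


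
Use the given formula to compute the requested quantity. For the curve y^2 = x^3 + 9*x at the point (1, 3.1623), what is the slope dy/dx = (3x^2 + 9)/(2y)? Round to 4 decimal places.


Using implicit differentiation of y^2 = x^3 + 9*x:
2y * dy/dx = 3x^2 + 9
dy/dx = (3x^2 + 9)/(2y)
Numerator: 3*1^2 + 9 = 12
Denominator: 2*3.1623 = 6.3246
dy/dx = 12/6.3246 = 1.8974

1.8974


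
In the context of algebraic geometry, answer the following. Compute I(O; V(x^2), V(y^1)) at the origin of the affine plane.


The intersection multiplicity of V(x^a) and V(y^b) at the origin is:
I(O; V(x^2), V(y^1)) = dim_k(k[x,y]/(x^2, y^1))
A basis for k[x,y]/(x^2, y^1) is the set of monomials x^i * y^j
where 0 <= i < 2 and 0 <= j < 1.
The number of such monomials is 2 * 1 = 2

2


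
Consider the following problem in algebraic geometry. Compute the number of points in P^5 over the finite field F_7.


P^5(F_7) has (q^(n+1) - 1)/(q - 1) points.
= 7^5 + 7^4 + 7^3 + 7^2 + 7^1 + 7^0
= 16807 + 2401 + 343 + 49 + 7 + 1
= 19608

19608


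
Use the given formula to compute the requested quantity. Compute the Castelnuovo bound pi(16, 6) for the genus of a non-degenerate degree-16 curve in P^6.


Castelnuovo's bound: write d - 1 = m(r-1) + epsilon with 0 <= epsilon < r-1.
d - 1 = 16 - 1 = 15
r - 1 = 6 - 1 = 5
15 = 3*5 + 0, so m = 3, epsilon = 0
pi(d, r) = m(m-1)(r-1)/2 + m*epsilon
= 3*2*5/2 + 3*0
= 30/2 + 0
= 15 + 0 = 15

15


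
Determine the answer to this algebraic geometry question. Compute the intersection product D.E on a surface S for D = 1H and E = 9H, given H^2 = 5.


Using bilinearity of the intersection pairing on a surface S:
(aH).(bH) = ab * (H.H)
We have H^2 = 5.
D.E = (1H).(9H) = 1*9*5
= 9*5
= 45

45


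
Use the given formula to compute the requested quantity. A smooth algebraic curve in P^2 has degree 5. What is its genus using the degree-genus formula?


Using the genus formula for smooth plane curves:
g = (d-1)(d-2)/2
g = (5-1)(5-2)/2
g = 4*3/2
g = 12/2 = 6

6


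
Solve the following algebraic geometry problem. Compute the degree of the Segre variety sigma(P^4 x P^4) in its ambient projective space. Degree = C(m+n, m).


The degree of the Segre variety P^4 x P^4 is C(m+n, m).
= C(8, 4)
= 70

70


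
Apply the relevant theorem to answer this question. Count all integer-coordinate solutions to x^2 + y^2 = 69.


Systematically check integer values of x where x^2 <= 69.
For each valid x, check if 69 - x^2 is a perfect square.
Total integer solutions found: 0

0


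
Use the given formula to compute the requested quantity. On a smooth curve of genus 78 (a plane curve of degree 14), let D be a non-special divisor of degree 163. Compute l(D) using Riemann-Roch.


First, compute the genus of a smooth plane curve of degree 14:
g = (d-1)(d-2)/2 = (14-1)(14-2)/2 = 78
For a non-special divisor D (i.e., h^1(D) = 0), Riemann-Roch gives:
l(D) = deg(D) - g + 1
Since deg(D) = 163 >= 2g - 1 = 155, D is non-special.
l(D) = 163 - 78 + 1 = 86

86


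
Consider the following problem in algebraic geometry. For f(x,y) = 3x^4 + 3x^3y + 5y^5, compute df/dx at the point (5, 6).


df/dx = 4*3*x^3 + 3*3*x^2*y
At (5,6): 4*3*5^3 + 3*3*5^2*6
= 1500 + 1350
= 2850

2850


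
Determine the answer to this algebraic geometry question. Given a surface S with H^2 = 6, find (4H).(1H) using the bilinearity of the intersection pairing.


Using bilinearity of the intersection pairing on a surface S:
(aH).(bH) = ab * (H.H)
We have H^2 = 6.
D.E = (4H).(1H) = 4*1*6
= 4*6
= 24

24


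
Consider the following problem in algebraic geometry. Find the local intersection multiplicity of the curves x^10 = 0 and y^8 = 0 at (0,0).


The intersection multiplicity of V(x^a) and V(y^b) at the origin is:
I(O; V(x^10), V(y^8)) = dim_k(k[x,y]/(x^10, y^8))
A basis for k[x,y]/(x^10, y^8) is the set of monomials x^i * y^j
where 0 <= i < 10 and 0 <= j < 8.
The number of such monomials is 10 * 8 = 80

80


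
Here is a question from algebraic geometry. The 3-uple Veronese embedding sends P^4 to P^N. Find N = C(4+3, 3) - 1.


The Veronese embedding v_d: P^n -> P^N maps each point to all
degree-d monomials in n+1 homogeneous coordinates.
N = C(n+d, d) - 1
N = C(4+3, 3) - 1
N = C(7, 3) - 1
C(7, 3) = 35
N = 35 - 1 = 34

34


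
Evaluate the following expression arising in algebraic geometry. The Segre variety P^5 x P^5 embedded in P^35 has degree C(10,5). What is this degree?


The degree of the Segre variety P^5 x P^5 is C(m+n, m).
= C(10, 5)
= 252

252


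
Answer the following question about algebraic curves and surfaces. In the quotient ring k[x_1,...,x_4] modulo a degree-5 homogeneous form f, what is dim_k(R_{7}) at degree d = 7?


For R = k[x_1,...,x_n]/(f) with f homogeneous of degree e:
The Hilbert series is (1 - t^e)/(1 - t)^n.
So h(d) = C(d+n-1, n-1) - C(d-e+n-1, n-1) for d >= e.
With n=4, e=5, d=7:
C(7+4-1, 4-1) = C(10, 3) = 120
C(7-5+4-1, 4-1) = C(5, 3) = 10
h(7) = 120 - 10 = 110

110


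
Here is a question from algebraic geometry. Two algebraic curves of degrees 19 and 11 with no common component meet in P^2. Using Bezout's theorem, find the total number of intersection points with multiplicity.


Bezout's theorem states the intersection count equals the product of degrees.
Intersection count = 19 * 11 = 209

209


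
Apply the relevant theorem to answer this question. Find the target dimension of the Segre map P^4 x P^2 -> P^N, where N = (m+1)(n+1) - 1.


The Segre embedding maps P^m x P^n into P^N via
all products of coordinates from each factor.
N = (m+1)(n+1) - 1
N = (4+1)(2+1) - 1
N = 5*3 - 1
N = 15 - 1 = 14

14


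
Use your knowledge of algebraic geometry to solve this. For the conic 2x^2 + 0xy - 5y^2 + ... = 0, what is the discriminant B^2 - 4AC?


The discriminant of a conic Ax^2 + Bxy + Cy^2 + ... = 0 is B^2 - 4AC.
B^2 = 0^2 = 0
4AC = 4*2*(-5) = -40
Discriminant = 0 + 40 = 40

40


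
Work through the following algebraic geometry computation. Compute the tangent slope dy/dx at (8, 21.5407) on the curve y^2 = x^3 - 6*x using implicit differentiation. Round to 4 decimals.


Using implicit differentiation of y^2 = x^3 - 6*x:
2y * dy/dx = 3x^2 - 6
dy/dx = (3x^2 - 6)/(2y)
Numerator: 3*8^2 - 6 = 186
Denominator: 2*21.5407 = 43.0814
dy/dx = 186/43.0814 = 4.3174

4.3174


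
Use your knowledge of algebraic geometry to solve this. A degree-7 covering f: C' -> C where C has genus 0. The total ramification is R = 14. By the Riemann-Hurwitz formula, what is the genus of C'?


Riemann-Hurwitz formula: 2g' - 2 = d(2g - 2) + R
Given: d = 7, g = 0, R = 14
2g' - 2 = 7*(2*0 - 2) + 14
2g' - 2 = 7*(-2) + 14
2g' - 2 = -14 + 14 = 0
2g' = 2
g' = 1

1


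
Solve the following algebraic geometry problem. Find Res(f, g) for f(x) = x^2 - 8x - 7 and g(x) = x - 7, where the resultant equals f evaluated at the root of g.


For Res(f, x - c), we evaluate f at x = c.
f(7) = 7^2 - 8*7 - 7
= 49 - 56 - 7
= -7 - 7 = -14
Res(f, g) = -14

-14


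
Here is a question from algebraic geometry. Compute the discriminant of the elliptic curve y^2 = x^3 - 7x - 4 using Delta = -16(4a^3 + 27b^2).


Compute each component:
4a^3 = 4*(-7)^3 = 4*(-343) = -1372
27b^2 = 27*(-4)^2 = 27*16 = 432
4a^3 + 27b^2 = -1372 + 432 = -940
Delta = -16*(-940) = 15040

15040


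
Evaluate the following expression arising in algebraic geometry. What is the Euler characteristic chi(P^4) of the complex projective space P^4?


The complex projective space P^4 has one cell in each even real dimension 0, 2, ..., 8.
The cohomology groups are H^{2k}(P^4) = Z for k = 0,...,4, and 0 otherwise.
Euler characteristic = sum of Betti numbers = 1 per even-dimensional cohomology group.
chi(P^4) = 4 + 1 = 5

5


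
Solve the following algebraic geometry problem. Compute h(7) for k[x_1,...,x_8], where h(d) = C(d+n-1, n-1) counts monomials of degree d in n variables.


The Hilbert function for the polynomial ring in 8 variables is:
h(d) = C(d+n-1, n-1)
h(7) = C(7+8-1, 8-1) = C(14, 7)
= 14! / (7! * 7!)
= 3432

3432


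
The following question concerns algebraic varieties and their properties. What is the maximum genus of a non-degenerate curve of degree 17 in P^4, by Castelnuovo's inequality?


Castelnuovo's bound: write d - 1 = m(r-1) + epsilon with 0 <= epsilon < r-1.
d - 1 = 17 - 1 = 16
r - 1 = 4 - 1 = 3
16 = 5*3 + 1, so m = 5, epsilon = 1
pi(d, r) = m(m-1)(r-1)/2 + m*epsilon
= 5*4*3/2 + 5*1
= 60/2 + 5
= 30 + 5 = 35

35


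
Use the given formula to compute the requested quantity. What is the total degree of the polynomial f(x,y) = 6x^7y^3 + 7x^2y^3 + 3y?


Examine each term for its total degree (sum of exponents).
  Term '6x^7y^3' has total degree 7+3 = 10.
  Term '7x^2y^3' has total degree 2+3 = 5.
  Term '3y' has total degree 0+1 = 1.
The maximum total degree among all terms is 10.

10


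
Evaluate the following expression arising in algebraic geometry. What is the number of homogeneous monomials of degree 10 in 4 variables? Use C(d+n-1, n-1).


The number of degree-10 monomials in 4 variables is C(d+n-1, n-1).
= C(10+4-1, 4-1) = C(13, 3)
= 286

286


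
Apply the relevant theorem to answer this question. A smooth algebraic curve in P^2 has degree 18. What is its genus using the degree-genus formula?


Using the genus formula for smooth plane curves:
g = (d-1)(d-2)/2
g = (18-1)(18-2)/2
g = 17*16/2
g = 272/2 = 136

136


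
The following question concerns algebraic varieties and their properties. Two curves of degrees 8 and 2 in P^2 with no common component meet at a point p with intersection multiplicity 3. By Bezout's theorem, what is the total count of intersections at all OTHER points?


By Bezout's theorem, the total intersection number is d1 * d2.
Total = 8 * 2 = 16
Intersection multiplicity at p = 3
Remaining intersections = 16 - 3 = 13

13


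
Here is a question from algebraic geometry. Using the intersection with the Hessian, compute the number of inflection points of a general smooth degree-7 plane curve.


For a general smooth plane curve C of degree d, the inflection points are
the intersection of C with its Hessian curve, which has degree 3(d-2).
By Bezout, the total intersection number is d * 3(d-2) = 7 * 15 = 105.
For a general curve every flex is ordinary, so each contributes
multiplicity 1 to C·Hess(C), and the number of distinct inflection
points is 3d(d-2).
Inflection points = 3*7*(7-2) = 3*7*5 = 105

105


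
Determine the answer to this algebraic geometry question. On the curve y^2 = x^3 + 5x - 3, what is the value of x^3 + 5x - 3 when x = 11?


Compute x^3 + 5x - 3 at x = 11:
x^3 = 11^3 = 1331
5*x = 5*11 = 55
Sum: 1331 + 55 - 3 = 1383

1383


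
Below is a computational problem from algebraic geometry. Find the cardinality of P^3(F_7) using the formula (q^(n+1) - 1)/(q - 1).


P^3(F_7) has (q^(n+1) - 1)/(q - 1) points.
= 7^3 + 7^2 + 7^1 + 7^0
= 343 + 49 + 7 + 1
= 400

400


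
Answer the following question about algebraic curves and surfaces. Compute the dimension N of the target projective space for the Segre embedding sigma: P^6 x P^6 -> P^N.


The Segre embedding maps P^m x P^n into P^N via
all products of coordinates from each factor.
N = (m+1)(n+1) - 1
N = (6+1)(6+1) - 1
N = 7*7 - 1
N = 49 - 1 = 48

48


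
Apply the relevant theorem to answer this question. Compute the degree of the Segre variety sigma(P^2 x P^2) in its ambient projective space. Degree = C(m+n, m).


The degree of the Segre variety P^2 x P^2 is C(m+n, m).
= C(4, 2)
= 6

6


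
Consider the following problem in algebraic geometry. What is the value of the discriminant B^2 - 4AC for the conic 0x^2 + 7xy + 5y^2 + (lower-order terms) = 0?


The discriminant of a conic Ax^2 + Bxy + Cy^2 + ... = 0 is B^2 - 4AC.
B^2 = 7^2 = 49
4AC = 4*0*5 = 0
Discriminant = 49 + 0 = 49

49


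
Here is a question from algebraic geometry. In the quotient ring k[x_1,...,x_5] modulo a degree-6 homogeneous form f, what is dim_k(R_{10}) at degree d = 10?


For R = k[x_1,...,x_n]/(f) with f homogeneous of degree e:
The Hilbert series is (1 - t^e)/(1 - t)^n.
So h(d) = C(d+n-1, n-1) - C(d-e+n-1, n-1) for d >= e.
With n=5, e=6, d=10:
C(10+5-1, 5-1) = C(14, 4) = 1001
C(10-6+5-1, 5-1) = C(8, 4) = 70
h(10) = 1001 - 70 = 931

931


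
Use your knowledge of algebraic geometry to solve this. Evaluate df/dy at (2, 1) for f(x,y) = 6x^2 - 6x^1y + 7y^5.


df/dy = (-6)*x^1 + 5*7*y^4
At (2,1): (-6)*2^1 + 5*7*1^4
= -12 + 35
= 23

23


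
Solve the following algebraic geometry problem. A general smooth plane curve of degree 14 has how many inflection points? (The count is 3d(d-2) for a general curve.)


For a general smooth plane curve C of degree d, the inflection points are
the intersection of C with its Hessian curve, which has degree 3(d-2).
By Bezout, the total intersection number is d * 3(d-2) = 14 * 36 = 504.
For a general curve every flex is ordinary, so each contributes
multiplicity 1 to C·Hess(C), and the number of distinct inflection
points is 3d(d-2).
Inflection points = 3*14*(14-2) = 3*14*12 = 504

504


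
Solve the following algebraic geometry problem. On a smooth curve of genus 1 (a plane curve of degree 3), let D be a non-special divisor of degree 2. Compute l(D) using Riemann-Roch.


First, compute the genus of a smooth plane curve of degree 3:
g = (d-1)(d-2)/2 = (3-1)(3-2)/2 = 1
For a non-special divisor D (i.e., h^1(D) = 0), Riemann-Roch gives:
l(D) = deg(D) - g + 1
Since deg(D) = 2 >= 2g - 1 = 1, D is non-special.
l(D) = 2 - 1 + 1 = 2

2


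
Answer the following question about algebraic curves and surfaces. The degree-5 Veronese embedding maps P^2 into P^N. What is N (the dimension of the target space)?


The Veronese embedding v_d: P^n -> P^N maps each point to all
degree-d monomials in n+1 homogeneous coordinates.
N = C(n+d, d) - 1
N = C(2+5, 5) - 1
N = C(7, 5) - 1
C(7, 5) = 21
N = 21 - 1 = 20

20


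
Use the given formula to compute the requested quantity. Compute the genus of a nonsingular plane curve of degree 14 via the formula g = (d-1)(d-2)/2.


Using the genus formula for smooth plane curves:
g = (d-1)(d-2)/2
g = (14-1)(14-2)/2
g = 13*12/2
g = 156/2 = 78

78


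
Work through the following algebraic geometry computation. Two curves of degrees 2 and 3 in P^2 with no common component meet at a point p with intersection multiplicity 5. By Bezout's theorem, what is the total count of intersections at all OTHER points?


By Bezout's theorem, the total intersection number is d1 * d2.
Total = 2 * 3 = 6
Intersection multiplicity at p = 5
Remaining intersections = 6 - 5 = 1

1


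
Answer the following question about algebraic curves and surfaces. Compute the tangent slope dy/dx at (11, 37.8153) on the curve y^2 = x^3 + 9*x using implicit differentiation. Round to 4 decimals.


Using implicit differentiation of y^2 = x^3 + 9*x:
2y * dy/dx = 3x^2 + 9
dy/dx = (3x^2 + 9)/(2y)
Numerator: 3*11^2 + 9 = 372
Denominator: 2*37.8153 = 75.6306
dy/dx = 372/75.6306 = 4.9186

4.9186


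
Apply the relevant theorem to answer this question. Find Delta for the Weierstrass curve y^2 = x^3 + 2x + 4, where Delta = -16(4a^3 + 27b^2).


Compute each component:
4a^3 = 4*2^3 = 4*8 = 32
27b^2 = 27*4^2 = 27*16 = 432
4a^3 + 27b^2 = 32 + 432 = 464
Delta = -16*464 = -7424

-7424


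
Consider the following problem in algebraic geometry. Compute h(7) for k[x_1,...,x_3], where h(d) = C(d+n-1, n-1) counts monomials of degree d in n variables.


The Hilbert function for the polynomial ring in 3 variables is:
h(d) = C(d+n-1, n-1)
h(7) = C(7+3-1, 3-1) = C(9, 2)
= 9! / (2! * 7!)
= 36

36


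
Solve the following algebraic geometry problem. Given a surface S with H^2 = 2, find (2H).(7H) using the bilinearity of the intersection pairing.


Using bilinearity of the intersection pairing on a surface S:
(aH).(bH) = ab * (H.H)
We have H^2 = 2.
D.E = (2H).(7H) = 2*7*2
= 14*2
= 28

28


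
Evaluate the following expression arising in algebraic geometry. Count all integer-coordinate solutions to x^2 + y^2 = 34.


Systematically check integer values of x where x^2 <= 34.
For each valid x, check if 34 - x^2 is a perfect square.
x=3: 34 - 9 = 25, sqrt = 5 (valid)
x=5: 34 - 25 = 9, sqrt = 3 (valid)
Total integer solutions found: 8

8


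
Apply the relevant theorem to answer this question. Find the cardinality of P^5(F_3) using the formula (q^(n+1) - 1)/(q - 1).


P^5(F_3) has (q^(n+1) - 1)/(q - 1) points.
= 3^5 + 3^4 + 3^3 + 3^2 + 3^1 + 3^0
= 243 + 81 + 27 + 9 + 3 + 1
= 364

364


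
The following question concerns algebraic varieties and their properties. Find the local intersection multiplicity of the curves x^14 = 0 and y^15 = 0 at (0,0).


The intersection multiplicity of V(x^a) and V(y^b) at the origin is:
I(O; V(x^14), V(y^15)) = dim_k(k[x,y]/(x^14, y^15))
A basis for k[x,y]/(x^14, y^15) is the set of monomials x^i * y^j
where 0 <= i < 14 and 0 <= j < 15.
The number of such monomials is 14 * 15 = 210

210


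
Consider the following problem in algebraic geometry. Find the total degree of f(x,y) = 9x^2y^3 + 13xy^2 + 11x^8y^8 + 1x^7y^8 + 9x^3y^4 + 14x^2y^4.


Examine each term for its total degree (sum of exponents).
  Term '9x^2y^3' has total degree 2+3 = 5.
  Term '13xy^2' has total degree 1+2 = 3.
  Term '11x^8y^8' has total degree 8+8 = 16.
  Term '1x^7y^8' has total degree 7+8 = 15.
  Term '9x^3y^4' has total degree 3+4 = 7.
  Term '14x^2y^4' has total degree 2+4 = 6.
The maximum total degree among all terms is 16.

16


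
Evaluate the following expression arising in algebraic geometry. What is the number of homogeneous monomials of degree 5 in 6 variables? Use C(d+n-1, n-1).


The number of degree-5 monomials in 6 variables is C(d+n-1, n-1).
= C(5+6-1, 6-1) = C(10, 5)
= 252

252


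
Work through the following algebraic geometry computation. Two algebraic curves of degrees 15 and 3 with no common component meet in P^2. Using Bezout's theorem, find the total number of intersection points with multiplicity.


Bezout's theorem states the intersection count equals the product of degrees.
Intersection count = 15 * 3 = 45

45


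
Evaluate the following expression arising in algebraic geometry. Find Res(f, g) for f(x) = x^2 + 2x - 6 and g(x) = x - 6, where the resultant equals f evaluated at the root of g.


For Res(f, x - c), we evaluate f at x = c.
f(6) = 6^2 + 2*6 - 6
= 36 + 12 - 6
= 48 - 6 = 42
Res(f, g) = 42

42


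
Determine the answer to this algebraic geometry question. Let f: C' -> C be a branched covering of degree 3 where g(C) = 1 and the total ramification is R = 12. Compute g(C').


Riemann-Hurwitz formula: 2g' - 2 = d(2g - 2) + R
Given: d = 3, g = 1, R = 12
2g' - 2 = 3*(2*1 - 2) + 12
2g' - 2 = 3*0 + 12
2g' - 2 = 0 + 12 = 12
2g' = 14
g' = 7

7


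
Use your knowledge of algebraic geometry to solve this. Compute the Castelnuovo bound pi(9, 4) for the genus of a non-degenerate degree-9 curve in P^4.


Castelnuovo's bound: write d - 1 = m(r-1) + epsilon with 0 <= epsilon < r-1.
d - 1 = 9 - 1 = 8
r - 1 = 4 - 1 = 3
8 = 2*3 + 2, so m = 2, epsilon = 2
pi(d, r) = m(m-1)(r-1)/2 + m*epsilon
= 2*1*3/2 + 2*2
= 6/2 + 4
= 3 + 4 = 7

7


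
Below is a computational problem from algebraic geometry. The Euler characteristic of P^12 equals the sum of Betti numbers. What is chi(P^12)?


The complex projective space P^12 has one cell in each even real dimension 0, 2, ..., 24.
The cohomology groups are H^{2k}(P^12) = Z for k = 0,...,12, and 0 otherwise.
Euler characteristic = sum of Betti numbers = 1 per even-dimensional cohomology group.
chi(P^12) = 12 + 1 = 13

13


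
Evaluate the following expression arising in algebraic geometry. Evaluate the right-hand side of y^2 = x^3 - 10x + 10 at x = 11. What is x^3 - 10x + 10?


Compute x^3 - 10x + 10 at x = 11:
x^3 = 11^3 = 1331
(-10)*x = (-10)*11 = -110
Sum: 1331 - 110 + 10 = 1231

1231


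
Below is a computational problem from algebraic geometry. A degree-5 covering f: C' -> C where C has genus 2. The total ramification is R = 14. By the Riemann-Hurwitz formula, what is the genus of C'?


Riemann-Hurwitz formula: 2g' - 2 = d(2g - 2) + R
Given: d = 5, g = 2, R = 14
2g' - 2 = 5*(2*2 - 2) + 14
2g' - 2 = 5*2 + 14
2g' - 2 = 10 + 14 = 24
2g' = 26
g' = 13

13


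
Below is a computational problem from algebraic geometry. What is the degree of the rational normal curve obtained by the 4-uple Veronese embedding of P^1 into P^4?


The rational normal curve in P^4 is the image of P^1 under the 4-uple Veronese.
A general hyperplane in P^4 pulls back to a degree-4 form on P^1, which has 4 zeros,
so the curve meets a general hyperplane in 4 points. Degree = 4.

4


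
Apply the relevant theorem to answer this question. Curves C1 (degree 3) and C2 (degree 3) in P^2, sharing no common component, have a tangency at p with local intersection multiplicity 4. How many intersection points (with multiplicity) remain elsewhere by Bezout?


By Bezout's theorem, the total intersection number is d1 * d2.
Total = 3 * 3 = 9
Intersection multiplicity at p = 4
Remaining intersections = 9 - 4 = 5

5


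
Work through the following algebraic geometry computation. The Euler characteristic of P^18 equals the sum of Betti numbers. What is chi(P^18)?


The complex projective space P^18 has one cell in each even real dimension 0, 2, ..., 36.
The cohomology groups are H^{2k}(P^18) = Z for k = 0,...,18, and 0 otherwise.
Euler characteristic = sum of Betti numbers = 1 per even-dimensional cohomology group.
chi(P^18) = 18 + 1 = 19

19


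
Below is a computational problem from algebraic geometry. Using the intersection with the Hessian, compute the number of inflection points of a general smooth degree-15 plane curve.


For a general smooth plane curve C of degree d, the inflection points are
the intersection of C with its Hessian curve, which has degree 3(d-2).
By Bezout, the total intersection number is d * 3(d-2) = 15 * 39 = 585.
For a general curve every flex is ordinary, so each contributes
multiplicity 1 to C·Hess(C), and the number of distinct inflection
points is 3d(d-2).
Inflection points = 3*15*(15-2) = 3*15*13 = 585

585


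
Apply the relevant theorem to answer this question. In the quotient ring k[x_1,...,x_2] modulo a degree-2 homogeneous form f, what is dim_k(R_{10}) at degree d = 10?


For R = k[x_1,...,x_n]/(f) with f homogeneous of degree e:
The Hilbert series is (1 - t^e)/(1 - t)^n.
So h(d) = C(d+n-1, n-1) - C(d-e+n-1, n-1) for d >= e.
With n=2, e=2, d=10:
C(10+2-1, 2-1) = C(11, 1) = 11
C(10-2+2-1, 2-1) = C(9, 1) = 9
h(10) = 11 - 9 = 2

2


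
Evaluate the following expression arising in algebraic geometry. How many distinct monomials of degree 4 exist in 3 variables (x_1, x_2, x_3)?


The number of degree-4 monomials in 3 variables is C(d+n-1, n-1).
= C(4+3-1, 3-1) = C(6, 2)
= 15

15


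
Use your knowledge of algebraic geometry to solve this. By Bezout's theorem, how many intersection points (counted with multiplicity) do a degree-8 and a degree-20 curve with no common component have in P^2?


Bezout's theorem states the intersection count equals the product of degrees.
Intersection count = 8 * 20 = 160

160


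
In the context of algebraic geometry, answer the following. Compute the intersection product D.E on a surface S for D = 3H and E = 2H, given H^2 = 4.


Using bilinearity of the intersection pairing on a surface S:
(aH).(bH) = ab * (H.H)
We have H^2 = 4.
D.E = (3H).(2H) = 3*2*4
= 6*4
= 24

24


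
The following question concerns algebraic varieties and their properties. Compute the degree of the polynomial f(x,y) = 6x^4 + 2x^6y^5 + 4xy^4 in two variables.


Examine each term for its total degree (sum of exponents).
  Term '6x^4' has total degree 4+0 = 4.
  Term '2x^6y^5' has total degree 6+5 = 11.
  Term '4xy^4' has total degree 1+4 = 5.
The maximum total degree among all terms is 11.

11


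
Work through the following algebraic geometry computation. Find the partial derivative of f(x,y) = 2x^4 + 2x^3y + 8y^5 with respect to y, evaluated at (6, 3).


df/dy = 2*x^3 + 5*8*y^4
At (6,3): 2*6^3 + 5*8*3^4
= 432 + 3240
= 3672

3672


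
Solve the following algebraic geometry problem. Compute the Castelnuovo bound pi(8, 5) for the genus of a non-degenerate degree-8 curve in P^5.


Castelnuovo's bound: write d - 1 = m(r-1) + epsilon with 0 <= epsilon < r-1.
d - 1 = 8 - 1 = 7
r - 1 = 5 - 1 = 4
7 = 1*4 + 3, so m = 1, epsilon = 3
pi(d, r) = m(m-1)(r-1)/2 + m*epsilon
= 1*0*4/2 + 1*3
= 0/2 + 3
= 0 + 3 = 3

3


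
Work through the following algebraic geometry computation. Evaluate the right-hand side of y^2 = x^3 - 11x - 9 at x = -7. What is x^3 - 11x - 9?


Compute x^3 - 11x - 9 at x = -7:
x^3 = (-7)^3 = -343
(-11)*x = (-11)*(-7) = 77
Sum: -343 + 77 - 9 = -275

-275


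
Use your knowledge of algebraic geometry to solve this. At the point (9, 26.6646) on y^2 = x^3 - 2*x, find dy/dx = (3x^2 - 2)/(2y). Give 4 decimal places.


Using implicit differentiation of y^2 = x^3 - 2*x:
2y * dy/dx = 3x^2 - 2
dy/dx = (3x^2 - 2)/(2y)
Numerator: 3*9^2 - 2 = 241
Denominator: 2*26.6646 = 53.3292
dy/dx = 241/53.3292 = 4.5191

4.5191
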